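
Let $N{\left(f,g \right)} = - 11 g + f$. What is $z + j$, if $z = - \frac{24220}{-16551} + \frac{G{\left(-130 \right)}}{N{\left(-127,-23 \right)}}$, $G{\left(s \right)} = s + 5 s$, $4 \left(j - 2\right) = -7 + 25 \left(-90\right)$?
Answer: $- \frac{262753073}{463428} \approx -566.98$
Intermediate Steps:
$N{\left(f,g \right)} = f - 11 g$
$j = - \frac{2249}{4}$ ($j = 2 + \frac{-7 + 25 \left(-90\right)}{4} = 2 + \frac{-7 - 2250}{4} = 2 + \frac{1}{4} \left(-2257\right) = 2 - \frac{2257}{4} = - \frac{2249}{4} \approx -562.25$)
$G{\left(s \right)} = 6 s$
$z = - \frac{547670}{115857}$ ($z = - \frac{24220}{-16551} + \frac{6 \left(-130\right)}{-127 - -253} = \left(-24220\right) \left(- \frac{1}{16551}\right) - \frac{780}{-127 + 253} = \frac{24220}{16551} - \frac{780}{126} = \frac{24220}{16551} - \frac{130}{21} = - \frac{547670}{115857} \approx -4.7271$)
$z + j = - \frac{547670}{115857} - \frac{2249}{4} = - \frac{262753073}{463428}$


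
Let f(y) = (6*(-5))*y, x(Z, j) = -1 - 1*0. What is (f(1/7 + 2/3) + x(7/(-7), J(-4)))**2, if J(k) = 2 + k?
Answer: 31329/49 ≈ 639.37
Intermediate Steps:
x(Z, j) = -1 (x(Z, j) = -1 + 0 = -1)
f(y) = -30*y
(f(1/7 + 2/3) + x(7/(-7), J(-4)))**2 = (-30*(1/7 + 2/3) - 1)**2 = (-30*17/21 - 1)**2 = (-170/7 - 1)**2 = (-177/7)**2 = 31329/49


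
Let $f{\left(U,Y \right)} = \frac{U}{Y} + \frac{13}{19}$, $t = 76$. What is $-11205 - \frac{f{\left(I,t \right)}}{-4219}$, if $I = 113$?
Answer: $- \frac{3592815855}{320644} \approx -11205.0$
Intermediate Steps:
$f{\left(U,Y \right)} = \frac{13}{19} + \frac{U}{Y}$ ($f{\left(U,Y \right)} = \frac{U}{Y} + 13 \cdot \frac{1}{19} = \frac{U}{Y} + \frac{13}{19} = \frac{13}{19} + \frac{U}{Y}$)
$-11205 - \frac{f{\left(I,t \right)}}{-4219} = -11205 - \frac{\frac{13}{19} + \frac{113}{76}}{-4219} = -11205 - \left(\frac{13}{19} + 113 \cdot \frac{1}{76}\right) \left(- \frac{1}{4219}\right) = -11205 - \left(\frac{13}{19} + \frac{113}{76}\right) \left(- \frac{1}{4219}\right) = -11205 - \frac{165}{76} \left(- \frac{1}{4219}\right) = -11205 - - \frac{165}{320644} = -11205 + \frac{165}{320644} = - \frac{3592815855}{320644}$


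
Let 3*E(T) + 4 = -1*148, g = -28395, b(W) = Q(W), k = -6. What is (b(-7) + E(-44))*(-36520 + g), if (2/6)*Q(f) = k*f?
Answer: -14670790/3 ≈ -4.8903e+6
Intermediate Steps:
Q(f) = -18*f (Q(f) = 3*(-6*f) = -18*f)
b(W) = -18*W
E(T) = -152/3 (E(T) = -4/3 + (-1*148)/3 = -4/3 + (⅓)*(-148) = -4/3 - 148/3 = -152/3)
(b(-7) + E(-44))*(-36520 + g) = (-18*(-7) - 152/3)*(-36520 - 28395) = (126 - 152/3)*(-64915) = (226/3)*(-64915) = -14670790/3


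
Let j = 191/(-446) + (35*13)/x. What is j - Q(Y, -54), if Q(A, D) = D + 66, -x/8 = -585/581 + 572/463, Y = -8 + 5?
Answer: -2204419803/8436536 ≈ -261.29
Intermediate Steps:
Y = -3
x = -491816/269003 (x = -8*(-585/581 + 572/463) = -8*61477/269003 = -491816/269003 ≈ -1.8283)
Q(A, D) = 66 + D
j = -2103181371/8436536 (j = 191/(-446) + (35*13)/(-491816/269003) = 191*(-1/446) + 455*(-269003/491816) = -191/446 - 9415105/37832 = -2103181371/8436536 ≈ -249.29)
j - Q(Y, -54) = -2103181371/8436536 - (66 - 54) = -2103181371/8436536 - 1*12 = -2103181371/8436536 - 12 = -2204419803/8436536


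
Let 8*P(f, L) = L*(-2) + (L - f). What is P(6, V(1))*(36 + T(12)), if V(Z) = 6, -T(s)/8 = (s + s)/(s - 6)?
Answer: -6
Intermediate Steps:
T(s) = -16*s/(-6 + s) (T(s) = -8*(s + s)/(s - 6) = -8*2*s/(-6 + s) = -16*s/(-6 + s))
P(f, L) = -L/8 - f/8 (P(f, L) = (L*(-2) + (L - f))/8 = (-2*L + (L - f))/8 = (-L - f)/8 = -L/8 - f/8)
P(6, V(1))*(36 + T(12)) = (-⅛*6 - ⅛*6)*(36 - 16*12/(-6 + 12)) = (-¾ - ¾)*(36 - 16*12/6) = -3*(36 - 16*12*⅙)/2 = -3*(36 - 32)/2 = -3/2*4 = -6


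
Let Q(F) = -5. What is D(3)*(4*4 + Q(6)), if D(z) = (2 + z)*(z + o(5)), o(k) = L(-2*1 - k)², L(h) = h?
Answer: 2860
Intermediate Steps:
o(k) = (-2 - k)² (o(k) = (-2*1 - k)² = (-2 - k)²)
D(z) = (2 + z)*(49 + z) (D(z) = (2 + z)*(z + (2 + 5)²) = (2 + z)*(z + 7²) = (2 + z)*(z + 49) = (2 + z)*(49 + z))
D(3)*(4*4 + Q(6)) = (98 + 3² + 51*3)*(4*4 - 5) = (98 + 9 + 153)*(16 - 5) = 260*11 = 2860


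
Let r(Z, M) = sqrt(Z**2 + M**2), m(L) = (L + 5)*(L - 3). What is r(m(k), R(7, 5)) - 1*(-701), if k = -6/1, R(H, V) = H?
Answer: 701 + sqrt(130) ≈ 712.40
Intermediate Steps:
k = -6 (k = -6*1 = -6)
m(L) = (-3 + L)*(5 + L) (m(L) = (5 + L)*(-3 + L) = (-3 + L)*(5 + L))
r(Z, M) = sqrt(M**2 + Z**2)
r(m(k), R(7, 5)) - 1*(-701) = sqrt(7**2 + (-15 + (-6)**2 + 2*(-6))**2) - 1*(-701) = sqrt(49 + (-15 + 36 - 12)**2) + 701 = sqrt(49 + 9**2) + 701 = sqrt(49 + 81) + 701 = sqrt(130) + 701 = 701 + sqrt(130)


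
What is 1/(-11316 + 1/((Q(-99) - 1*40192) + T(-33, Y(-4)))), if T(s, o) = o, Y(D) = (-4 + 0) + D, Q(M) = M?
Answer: -40299/456023485 ≈ -8.8370e-5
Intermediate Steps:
Y(D) = -4 + D
1/(-11316 + 1/((Q(-99) - 1*40192) + T(-33, Y(-4)))) = 1/(-11316 + 1/((-99 - 1*40192) + (-4 - 4))) = 1/(-11316 + 1/((-99 - 40192) - 8)) = 1/(-11316 + 1/(-40291 - 8)) = 1/(-11316 + 1/(-40299)) = 1/(-11316 - 1/40299) = 1/(-456023485/40299) = -40299/456023485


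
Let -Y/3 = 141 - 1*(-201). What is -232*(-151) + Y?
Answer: 34006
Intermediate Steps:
Y = -1026 (Y = -3*(141 - 1*(-201)) = -3*(141 + 201) = -3*342 = -1026)
-232*(-151) + Y = -232*(-151) - 1026 = 35032 - 1026 = 34006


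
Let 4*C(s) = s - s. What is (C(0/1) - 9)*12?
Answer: -108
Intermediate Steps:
C(s) = 0 (C(s) = (s - s)/4 = (¼)*0 = 0)
(C(0/1) - 9)*12 = (0 - 9)*12 = -9*12 = -108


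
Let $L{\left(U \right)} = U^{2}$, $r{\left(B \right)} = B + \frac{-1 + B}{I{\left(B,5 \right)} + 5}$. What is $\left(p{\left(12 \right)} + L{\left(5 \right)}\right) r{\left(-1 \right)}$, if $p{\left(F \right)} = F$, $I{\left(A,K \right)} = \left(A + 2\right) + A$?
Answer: $- \frac{259}{5} \approx -51.8$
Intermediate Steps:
$I{\left(A,K \right)} = 2 + 2 A$ ($I{\left(A,K \right)} = \left(2 + A\right) + A = 2 + 2 A$)
$r{\left(B \right)} = B + \frac{-1 + B}{7 + 2 B}$ ($r{\left(B \right)} = B + \frac{-1 + B}{\left(2 + 2 B\right) + 5} = B + \frac{-1 + B}{7 + 2 B}$)
$\left(p{\left(12 \right)} + L{\left(5 \right)}\right) r{\left(-1 \right)} = \left(12 + 5^{2}\right) \frac{-1 + 2 \left(-1\right)^{2} + 8 \left(-1\right)}{7 + 2 \left(-1\right)} = \left(12 + 25\right) \frac{-1 + 2 \cdot 1 - 8}{7 - 2} = 37 \frac{-1 + 2 - 8}{5} = 37 \cdot \frac{1}{5} \left(-7\right) = 37 \left(- \frac{7}{5}\right) = - \frac{259}{5}$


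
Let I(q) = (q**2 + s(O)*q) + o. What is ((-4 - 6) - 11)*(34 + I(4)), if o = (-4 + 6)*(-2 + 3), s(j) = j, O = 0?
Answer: -1092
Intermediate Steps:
o = 2 (o = 2*1 = 2)
I(q) = 2 + q**2 (I(q) = (q**2 + 0*q) + 2 = (q**2 + 0) + 2 = q**2 + 2 = 2 + q**2)
((-4 - 6) - 11)*(34 + I(4)) = ((-4 - 6) - 11)*(34 + (2 + 4**2)) = (-10 - 11)*(34 + (2 + 16)) = -21*(34 + 18) = -21*52 = -1092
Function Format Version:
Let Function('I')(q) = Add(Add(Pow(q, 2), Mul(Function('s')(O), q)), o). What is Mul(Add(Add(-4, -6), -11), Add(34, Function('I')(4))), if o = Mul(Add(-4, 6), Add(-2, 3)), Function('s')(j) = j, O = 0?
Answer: -1092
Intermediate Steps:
o = 2 (o = Mul(2, 1) = 2)
Function('I')(q) = Add(2, Pow(q, 2)) (Function('I')(q) = Add(Add(Pow(q, 2), Mul(0, q)), 2) = Add(Add(Pow(q, 2), 0), 2) = Add(Pow(q, 2), 2) = Add(2, Pow(q, 2)))
Mul(Add(Add(-4, -6), -11), Add(34, Function('I')(4))) = Mul(Add(Add(-4, -6), -11), Add(34, Add(2, Pow(4, 2)))) = Mul(Add(-10, -11), Add(34, Add(2, 16))) = Mul(-21, Add(34, 18)) = Mul(-21, 52) = -1092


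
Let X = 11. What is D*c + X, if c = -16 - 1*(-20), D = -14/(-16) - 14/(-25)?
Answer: 837/50 ≈ 16.740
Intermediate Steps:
D = 287/200 (D = -14*(-1/16) - 14*(-1/25) = 7/8 + 14/25 = 287/200 ≈ 1.4350)
c = 4 (c = -16 + 20 = 4)
D*c + X = (287/200)*4 + 11 = 287/50 + 11 = 837/50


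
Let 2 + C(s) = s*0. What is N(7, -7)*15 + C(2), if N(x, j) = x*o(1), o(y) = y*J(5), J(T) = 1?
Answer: 103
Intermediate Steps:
C(s) = -2 (C(s) = -2 + s*0 = -2 + 0 = -2)
o(y) = y (o(y) = y*1 = y)
N(x, j) = x (N(x, j) = x*1 = x)
N(7, -7)*15 + C(2) = 7*15 - 2 = 105 - 2 = 103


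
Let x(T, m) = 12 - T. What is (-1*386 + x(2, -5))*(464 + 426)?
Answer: -334640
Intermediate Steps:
(-1*386 + x(2, -5))*(464 + 426) = (-1*386 + (12 - 1*2))*(464 + 426) = (-386 + (12 - 2))*890 = (-386 + 10)*890 = -376*890 = -334640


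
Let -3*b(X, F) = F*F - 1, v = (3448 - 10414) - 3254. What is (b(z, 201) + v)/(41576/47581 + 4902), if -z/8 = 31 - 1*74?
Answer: -1690552930/349925457 ≈ -4.8312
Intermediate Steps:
z = 344 (z = -8*(31 - 1*74) = -8*(31 - 74) = -8*(-43) = 344)
v = -10220 (v = -6966 - 3254 = -10220)
b(X, F) = ⅓ - F²/3 (b(X, F) = -(F*F - 1)/3 = -(F² - 1)/3 = -(-1 + F²)/3 = ⅓ - F²/3)
(b(z, 201) + v)/(41576/47581 + 4902) = ((⅓ - ⅓*201²) - 10220)/(41576/47581 + 4902) = ((⅓ - ⅓*40401) - 10220)/(41576*(1/47581) + 4902) = ((⅓ - 13467) - 10220)/(41576/47581 + 4902) = (-40400/3 - 10220)/(233283638/47581) = -71060/3*47581/233283638 = -1690552930/349925457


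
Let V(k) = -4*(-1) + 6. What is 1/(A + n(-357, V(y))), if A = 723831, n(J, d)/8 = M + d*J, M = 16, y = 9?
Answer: 1/695399 ≈ 1.4380e-6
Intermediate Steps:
V(k) = 10 (V(k) = 4 + 6 = 10)
n(J, d) = 128 + 8*J*d (n(J, d) = 8*(16 + d*J) = 8*(16 + J*d) = 128 + 8*J*d)
1/(A + n(-357, V(y))) = 1/(723831 + (128 + 8*(-357)*10)) = 1/(723831 + (128 - 28560)) = 1/(723831 - 28432) = 1/695399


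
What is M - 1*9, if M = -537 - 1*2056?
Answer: -2602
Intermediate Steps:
M = -2593 (M = -537 - 2056 = -2593)
M - 1*9 = -2593 - 1*9 = -2593 - 9 = -2602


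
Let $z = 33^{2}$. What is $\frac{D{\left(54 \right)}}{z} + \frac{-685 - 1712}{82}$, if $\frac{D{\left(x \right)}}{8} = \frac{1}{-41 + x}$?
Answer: $- \frac{33933673}{1160874} \approx -29.231$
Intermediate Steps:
$z = 1089$
$D{\left(x \right)} = \frac{8}{-41 + x}$
$\frac{D{\left(54 \right)}}{z} + \frac{-685 - 1712}{82} = \frac{8 \frac{1}{-41 + 54}}{1089} + \frac{-685 - 1712}{82} = \frac{8}{13} \cdot \frac{1}{1089} + \left(-685 - 1712\right) \frac{1}{82} = 8 \cdot \frac{1}{13} \cdot \frac{1}{1089} - \frac{2397}{82} = \frac{8}{13} \cdot \frac{1}{1089} - \frac{2397}{82} = \frac{8}{14157} - \frac{2397}{82} = - \frac{33933673}{1160874}$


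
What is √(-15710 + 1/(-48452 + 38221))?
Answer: 3*I*√182713167949/10231 ≈ 125.34*I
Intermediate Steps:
√(-15710 + 1/(-48452 + 38221)) = √(-15710 + 1/(-10231)) = √(-15710 - 1/10231) = √(-160729011/10231) = 3*I*√182713167949/10231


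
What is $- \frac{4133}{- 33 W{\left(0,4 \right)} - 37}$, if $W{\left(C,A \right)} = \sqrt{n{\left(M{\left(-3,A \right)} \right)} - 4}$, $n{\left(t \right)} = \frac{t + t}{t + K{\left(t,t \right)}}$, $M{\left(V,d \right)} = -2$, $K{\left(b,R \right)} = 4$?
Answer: $\frac{152921}{7903} - \frac{136389 i \sqrt{6}}{7903} \approx 19.35 - 42.273 i$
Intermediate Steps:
$n{\left(t \right)} = \frac{2 t}{4 + t}$ ($n{\left(t \right)} = \frac{t + t}{t + 4} = \frac{2 t}{4 + t}$)
$W{\left(C,A \right)} = i \sqrt{6}$ ($W{\left(C,A \right)} = \sqrt{2 \left(-2\right) \frac{1}{4 - 2} - 4} = \sqrt{2 \left(-2\right) \frac{1}{2} - 4} = \sqrt{-2 - 4} = \sqrt{-6} = i \sqrt{6}$)
$- \frac{4133}{- 33 W{\left(0,4 \right)} - 37} = - \frac{4133}{- 33 i \sqrt{6} - 37} = - \frac{4133}{-37 - 33 i \sqrt{6}}$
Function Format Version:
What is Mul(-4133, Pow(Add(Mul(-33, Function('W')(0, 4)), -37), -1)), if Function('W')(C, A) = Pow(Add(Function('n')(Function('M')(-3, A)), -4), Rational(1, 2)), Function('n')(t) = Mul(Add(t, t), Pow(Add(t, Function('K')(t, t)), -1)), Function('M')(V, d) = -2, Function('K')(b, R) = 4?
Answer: Add(Rational(152921, 7903), Mul(Rational(-136389, 7903), I, Pow(6, Rational(1, 2)))) ≈ Add(19.350, Mul(-42.273, I))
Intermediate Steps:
Function('n')(t) = Mul(2, t, Pow(Add(4, t), -1)) (Function('n')(t) = Mul(Add(t, t), Pow(Add(t, 4), -1)) = Mul(Mul(2, t), Pow(Add(4, t), -1)) = Mul(2, t, Pow(Add(4, t), -1)))
Function('W')(C, A) = Mul(I, Pow(6, Rational(1, 2))) (Function('W')(C, A) = Pow(Add(Mul(2, -2, Pow(Add(4, -2), -1)), -4), Rational(1, 2)) = Pow(Add(Mul(2, -2, Pow(2, -1)), -4), Rational(1, 2)) = Pow(Add(Mul(2, -2, Rational(1, 2)), -4), Rational(1, 2)) = Pow(Add(-2, -4), Rational(1, 2)) = Pow(-6, Rational(1, 2)) = Mul(I, Pow(6, Rational(1, 2))))
Mul(-4133, Pow(Add(Mul(-33, Function('W')(0, 4)), -37), -1)) = Mul(-4133, Pow(Add(Mul(-33, Mul(I, Pow(6, Rational(1, 2)))), -37), -1)) = Mul(-4133, Pow(Add(Mul(-33, I, Pow(6, Rational(1, 2))), -37), -1)) = Mul(-4133, Pow(Add(-37, Mul(-33, I, Pow(6, Rational(1, 2)))), -1))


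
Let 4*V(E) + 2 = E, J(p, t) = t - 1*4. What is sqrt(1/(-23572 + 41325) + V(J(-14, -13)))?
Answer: I*sqrt(5988140159)/35506 ≈ 2.1794*I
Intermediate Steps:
J(p, t) = -4 + t (J(p, t) = t - 4 = -4 + t)
V(E) = -1/2 + E/4
sqrt(1/(-23572 + 41325) + V(J(-14, -13))) = sqrt(1/(-23572 + 41325) + (-1/2 + (-4 - 13)/4)) = sqrt(1/17753 + (-1/2 + (1/4)*(-17))) = sqrt(1/17753 + (-1/2 - 17/4)) = sqrt(1/17753 - 19/4) = sqrt(-337303/71012) = I*sqrt(5988140159)/35506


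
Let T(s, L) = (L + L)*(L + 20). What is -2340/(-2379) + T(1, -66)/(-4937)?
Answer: -74172/301157 ≈ -0.24629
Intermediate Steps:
T(s, L) = 2*L*(20 + L) (T(s, L) = (2*L)*(20 + L) = 2*L*(20 + L))
-2340/(-2379) + T(1, -66)/(-4937) = -2340/(-2379) + (2*(-66)*(20 - 66))/(-4937) = -2340*(-1/2379) + (2*(-66)*(-46))*(-1/4937) = 60/61 + 6072*(-1/4937) = 60/61 - 6072/4937 = -74172/301157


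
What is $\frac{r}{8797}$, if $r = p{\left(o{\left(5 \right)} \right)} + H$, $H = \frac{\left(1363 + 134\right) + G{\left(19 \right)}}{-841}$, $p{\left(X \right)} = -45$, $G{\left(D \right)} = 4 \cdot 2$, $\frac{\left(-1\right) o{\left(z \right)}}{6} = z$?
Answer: $- \frac{39350}{7398277} \approx -0.0053188$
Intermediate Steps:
$o{\left(z \right)} = - 6 z$
$G{\left(D \right)} = 8$
$H = - \frac{1505}{841}$ ($H = \frac{\left(1363 + 134\right) + 8}{-841} = \left(1497 + 8\right) \left(- \frac{1}{841}\right) = 1505 \left(- \frac{1}{841}\right) = - \frac{1505}{841} \approx -1.7895$)
$r = - \frac{39350}{841}$ ($r = -45 - \frac{1505}{841} = - \frac{39350}{841} \approx -46.79$)
$\frac{r}{8797} = - \frac{39350}{841 \cdot 8797} = \left(- \frac{39350}{841}\right) \frac{1}{8797} = - \frac{39350}{7398277}$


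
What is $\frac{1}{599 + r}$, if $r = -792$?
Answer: $- \frac{1}{193} \approx -0.0051813$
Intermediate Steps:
$\frac{1}{599 + r} = \frac{1}{599 - 792} = \frac{1}{-193} = - \frac{1}{193}$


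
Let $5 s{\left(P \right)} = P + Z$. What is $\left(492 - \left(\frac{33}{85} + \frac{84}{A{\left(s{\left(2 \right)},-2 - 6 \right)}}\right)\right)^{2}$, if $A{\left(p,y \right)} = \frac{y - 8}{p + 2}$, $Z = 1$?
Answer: $\frac{29511460521}{115600} \approx 2.5529 \cdot 10^{5}$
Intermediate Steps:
$s{\left(P \right)} = \frac{1}{5} + \frac{P}{5}$ ($s{\left(P \right)} = \frac{P + 1}{5} = \frac{1 + P}{5} = \frac{1}{5} + \frac{P}{5}$)
$A{\left(p,y \right)} = \frac{-8 + y}{2 + p}$
$\left(492 - \left(\frac{33}{85} + \frac{84}{A{\left(s{\left(2 \right)},-2 - 6 \right)}}\right)\right)^{2} = \left(492 - \left(\frac{33}{85} + 84 \frac{2 + \left(\frac{1}{5} + \frac{1}{5} \cdot 2\right)}{-8 - 8}\right)\right)^{2} = \left(492 - \left(\frac{33}{85} + \frac{84}{\frac{1}{2 + \left(\frac{1}{5} + \frac{2}{5}\right)} \left(-8 - 8\right)}\right)\right)^{2} = \left(492 - \left(\frac{33}{85} + \frac{84}{\frac{1}{2 + \frac{3}{5}} \left(-8 - 8\right)}\right)\right)^{2} = \left(492 - \left(\frac{33}{85} + \frac{84}{\frac{1}{\frac{13}{5}} \left(-16\right)}\right)\right)^{2} = \left(492 - \left(\frac{33}{85} + \frac{84}{\frac{5}{13} \left(-16\right)}\right)\right)^{2} = \left(492 - \left(\frac{33}{85} + \frac{84}{- \frac{80}{13}}\right)\right)^{2} = \left(492 - - \frac{4509}{340}\right)^{2} = \left(492 + \left(- \frac{33}{85} + \frac{273}{20}\right)\right)^{2} = \left(492 + \frac{4509}{340}\right)^{2} = \left(\frac{171789}{340}\right)^{2} = \frac{29511460521}{115600}$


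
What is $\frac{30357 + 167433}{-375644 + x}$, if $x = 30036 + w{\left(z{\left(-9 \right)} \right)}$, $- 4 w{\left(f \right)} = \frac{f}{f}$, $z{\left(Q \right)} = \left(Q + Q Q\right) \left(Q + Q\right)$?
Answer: $- \frac{263720}{460811} \approx -0.5723$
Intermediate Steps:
$z{\left(Q \right)} = 2 Q \left(Q + Q^{2}\right)$ ($z{\left(Q \right)} = \left(Q + Q^{2}\right) 2 Q = 2 Q \left(Q + Q^{2}\right)$)
$w{\left(f \right)} = - \frac{1}{4}$ ($w{\left(f \right)} = - \frac{f \frac{1}{f}}{4} = \left(- \frac{1}{4}\right) 1 = - \frac{1}{4}$)
$x = \frac{120143}{4}$ ($x = 30036 - \frac{1}{4} = \frac{120143}{4} \approx 30036.0$)
$\frac{30357 + 167433}{-375644 + x} = \frac{30357 + 167433}{-375644 + \frac{120143}{4}} = \frac{197790}{- \frac{1382433}{4}} = 197790 \left(- \frac{4}{1382433}\right) = - \frac{263720}{460811}$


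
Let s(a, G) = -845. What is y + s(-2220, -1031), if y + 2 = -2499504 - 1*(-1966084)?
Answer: -534267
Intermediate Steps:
y = -533422 (y = -2 + (-2499504 - 1*(-1966084)) = -2 + (-2499504 + 1966084) = -2 - 533420 = -533422)
y + s(-2220, -1031) = -533422 - 845 = -534267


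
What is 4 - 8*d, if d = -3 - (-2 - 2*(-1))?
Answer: 28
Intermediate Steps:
d = -3 (d = -3 - (-2 + 2) = -3 - 1*0 = -3 + 0 = -3)
4 - 8*d = 4 - 8*(-3) = 4 + 24 = 28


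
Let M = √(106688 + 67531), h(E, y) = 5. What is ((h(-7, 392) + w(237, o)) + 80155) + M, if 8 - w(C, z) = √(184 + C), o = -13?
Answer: 80168 + √174219 - √421 ≈ 80565.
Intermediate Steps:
w(C, z) = 8 - √(184 + C)
M = √174219 ≈ 417.40
((h(-7, 392) + w(237, o)) + 80155) + M = ((5 + (8 - √(184 + 237))) + 80155) + √174219 = ((5 + (8 - √421)) + 80155) + √174219 = ((13 - √421) + 80155) + √174219 = (80168 - √421) + √174219 = 80168 + √174219 - √421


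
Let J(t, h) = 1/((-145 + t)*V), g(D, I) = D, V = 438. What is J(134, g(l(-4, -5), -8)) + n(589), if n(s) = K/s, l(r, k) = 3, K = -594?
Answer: -2862481/2837802 ≈ -1.0087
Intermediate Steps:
J(t, h) = 1/(438*(-145 + t)) (J(t, h) = 1/((-145 + t)*438) = (1/438)/(-145 + t) = 1/(438*(-145 + t)))
n(s) = -594/s
J(134, g(l(-4, -5), -8)) + n(589) = 1/(438*(-145 + 134)) - 594/589 = (1/438)/(-11) - 594*1/589 = (1/438)*(-1/11) - 594/589 = -1/4818 - 594/589 = -2862481/2837802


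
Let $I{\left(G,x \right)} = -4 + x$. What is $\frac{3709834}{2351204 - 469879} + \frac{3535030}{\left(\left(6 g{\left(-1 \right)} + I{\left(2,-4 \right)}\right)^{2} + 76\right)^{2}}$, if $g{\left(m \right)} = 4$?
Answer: $\frac{3529726528783}{103683583400} \approx 34.043$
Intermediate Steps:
$\frac{3709834}{2351204 - 469879} + \frac{3535030}{\left(\left(6 g{\left(-1 \right)} + I{\left(2,-4 \right)}\right)^{2} + 76\right)^{2}} = \frac{3709834}{2351204 - 469879} + \frac{3535030}{\left(\left(6 \cdot 4 - 8\right)^{2} + 76\right)^{2}} = \frac{3709834}{1881325} + \frac{3535030}{\left(\left(24 - 8\right)^{2} + 76\right)^{2}} = 3709834 \cdot \frac{1}{1881325} + \frac{3535030}{\left(16^{2} + 76\right)^{2}} = \frac{3709834}{1881325} + \frac{3535030}{\left(256 + 76\right)^{2}} = \frac{3709834}{1881325} + \frac{3535030}{332^{2}} = \frac{3709834}{1881325} + \frac{3535030}{110224} = \frac{3709834}{1881325} + 3535030 \cdot \frac{1}{110224} = \frac{3709834}{1881325} + \frac{1767515}{55112} = \frac{3529726528783}{103683583400}$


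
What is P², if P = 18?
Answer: 324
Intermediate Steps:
P² = 18² = 324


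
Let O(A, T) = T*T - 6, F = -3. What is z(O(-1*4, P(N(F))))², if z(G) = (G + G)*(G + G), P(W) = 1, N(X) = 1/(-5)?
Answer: 10000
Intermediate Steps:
N(X) = -⅕
O(A, T) = -6 + T² (O(A, T) = T² - 6 = -6 + T²)
z(G) = 4*G² (z(G) = (2*G)*(2*G) = 4*G²)
z(O(-1*4, P(N(F))))² = (4*(-6 + 1²)²)² = (4*(-6 + 1)²)² = (4*(-5)²)² = (4*25)² = 100² = 10000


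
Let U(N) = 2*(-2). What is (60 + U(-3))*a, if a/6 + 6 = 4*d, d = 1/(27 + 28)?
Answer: -109536/55 ≈ -1991.6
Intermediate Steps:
U(N) = -4
d = 1/55 ≈ 0.018182
a = -1956/55 (a = -36 + 6*(4*(1/55)) = -36 + 6*(4/55) = -36 + 24/55 = -1956/55 ≈ -35.564)
(60 + U(-3))*a = (60 - 4)*(-1956/55) = 56*(-1956/55) = -109536/55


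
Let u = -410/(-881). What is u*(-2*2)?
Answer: -1640/881 ≈ -1.8615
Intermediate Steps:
u = 410/881 (u = -410*(-1/881) = 410/881 ≈ 0.46538)
u*(-2*2) = 410*(-2*2)/881 = (410/881)*(-4) = -1640/881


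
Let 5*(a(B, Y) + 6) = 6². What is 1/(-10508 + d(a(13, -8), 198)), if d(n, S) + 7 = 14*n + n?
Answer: -1/10497 ≈ -9.5265e-5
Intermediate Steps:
a(B, Y) = 6/5 (a(B, Y) = -6 + (⅕)*6² = -6 + (⅕)*36 = -6 + 36/5 = 6/5)
d(n, S) = -7 + 15*n (d(n, S) = -7 + (14*n + n) = -7 + 15*n)
1/(-10508 + d(a(13, -8), 198)) = 1/(-10508 + (-7 + 15*(6/5))) = 1/(-10508 + (-7 + 18)) = 1/(-10508 + 11) = 1/(-10497) = -1/10497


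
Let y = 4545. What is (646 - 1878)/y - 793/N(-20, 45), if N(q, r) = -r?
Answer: 26287/1515 ≈ 17.351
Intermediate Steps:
(646 - 1878)/y - 793/N(-20, 45) = (646 - 1878)/4545 - 793/((-1*45)) = -1232*1/4545 - 793/(-45) = -1232/4545 - 793*(-1/45) = -1232/4545 + 793/45 = 26287/1515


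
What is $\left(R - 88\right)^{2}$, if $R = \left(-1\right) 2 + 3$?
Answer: $7569$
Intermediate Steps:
$R = 1$ ($R = -2 + 3 = 1$)
$\left(R - 88\right)^{2} = \left(1 - 88\right)^{2} = \left(-87\right)^{2} = 7569$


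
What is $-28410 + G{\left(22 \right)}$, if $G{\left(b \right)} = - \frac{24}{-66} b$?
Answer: $-28402$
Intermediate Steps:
$G{\left(b \right)} = \frac{4 b}{11}$ ($G{\left(b \right)} = \left(-24\right) \left(- \frac{1}{66}\right) b = \frac{4 b}{11}$)
$-28410 + G{\left(22 \right)} = -28410 + \frac{4}{11} \cdot 22 = -28410 + 8 = -28402$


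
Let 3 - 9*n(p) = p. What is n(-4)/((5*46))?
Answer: 7/2070 ≈ 0.0033816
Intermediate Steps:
n(p) = ⅓ - p/9
n(-4)/((5*46)) = (⅓ - ⅑*(-4))/((5*46)) = (⅓ + 4/9)/230 = (7/9)*(1/230) = 7/2070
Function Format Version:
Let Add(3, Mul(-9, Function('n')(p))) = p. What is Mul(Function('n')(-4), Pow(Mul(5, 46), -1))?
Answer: Rational(7, 2070) ≈ 0.0033816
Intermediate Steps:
Function('n')(p) = Add(Rational(1, 3), Mul(Rational(-1, 9), p))
Mul(Function('n')(-4), Pow(Mul(5, 46), -1)) = Mul(Add(Rational(1, 3), Mul(Rational(-1, 9), -4)), Pow(Mul(5, 46), -1)) = Mul(Add(Rational(1, 3), Rational(4, 9)), Pow(230, -1)) = Mul(Rational(7, 9), Rational(1, 230)) = Rational(7, 2070)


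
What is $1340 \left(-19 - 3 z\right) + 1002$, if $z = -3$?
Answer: $-12398$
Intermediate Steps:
$1340 \left(-19 - 3 z\right) + 1002 = 1340 \left(-19 - -9\right) + 1002 = 1340 \left(-19 + 9\right) + 1002 = 1340 \left(-10\right) + 1002 = -13400 + 1002 = -12398$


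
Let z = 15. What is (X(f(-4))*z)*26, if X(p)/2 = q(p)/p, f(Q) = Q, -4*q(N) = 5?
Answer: 975/4 ≈ 243.75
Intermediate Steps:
q(N) = -5/4 (q(N) = -¼*5 = -5/4)
X(p) = -5/(2*p) (X(p) = 2*(-5/(4*p)) = -5/(2*p))
(X(f(-4))*z)*26 = (-5/2/(-4)*15)*26 = (-5/2*(-¼)*15)*26 = ((5/8)*15)*26 = (75/8)*26 = 975/4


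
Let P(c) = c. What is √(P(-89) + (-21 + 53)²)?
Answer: √935 ≈ 30.578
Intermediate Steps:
√(P(-89) + (-21 + 53)²) = √(-89 + (-21 + 53)²) = √(-89 + 32²) = √(-89 + 1024) = √935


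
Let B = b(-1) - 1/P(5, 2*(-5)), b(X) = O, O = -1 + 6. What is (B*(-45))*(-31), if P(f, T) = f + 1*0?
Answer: 6696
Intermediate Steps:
O = 5
P(f, T) = f (P(f, T) = f + 0 = f)
b(X) = 5
B = 24/5 (B = 5 - 1/5 = 5 - 1*⅕ = 5 - ⅕ = 24/5 ≈ 4.8000)
(B*(-45))*(-31) = ((24/5)*(-45))*(-31) = -216*(-31) = 6696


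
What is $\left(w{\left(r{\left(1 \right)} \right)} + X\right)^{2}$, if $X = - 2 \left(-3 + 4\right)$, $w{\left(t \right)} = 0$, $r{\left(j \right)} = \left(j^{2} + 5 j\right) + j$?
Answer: $4$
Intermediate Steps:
$r{\left(j \right)} = j^{2} + 6 j$
$X = -2$ ($X = \left(-2\right) 1 = -2$)
$\left(w{\left(r{\left(1 \right)} \right)} + X\right)^{2} = \left(0 - 2\right)^{2} = \left(-2\right)^{2} = 4$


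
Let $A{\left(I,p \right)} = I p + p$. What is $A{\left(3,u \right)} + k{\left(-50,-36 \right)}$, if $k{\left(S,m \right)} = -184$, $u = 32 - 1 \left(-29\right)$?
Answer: $60$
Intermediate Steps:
$u = 61$ ($u = 32 - -29 = 32 + 29 = 61$)
$A{\left(I,p \right)} = p + I p$
$A{\left(3,u \right)} + k{\left(-50,-36 \right)} = 61 \left(1 + 3\right) - 184 = 61 \cdot 4 - 184 = 244 - 184 = 60$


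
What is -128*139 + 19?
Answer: -17773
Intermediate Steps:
-128*139 + 19 = -17792 + 19 = -17773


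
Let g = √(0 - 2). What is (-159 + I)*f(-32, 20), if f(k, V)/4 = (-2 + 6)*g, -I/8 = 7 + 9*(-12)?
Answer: 10384*I*√2 ≈ 14685.0*I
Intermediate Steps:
I = 808 (I = -8*(7 + 9*(-12)) = -8*(7 - 108) = -8*(-101) = 808)
g = I*√2 (g = √(-2) = I*√2 ≈ 1.4142*I)
f(k, V) = 16*I*√2 (f(k, V) = 4*((-2 + 6)*(I*√2)) = 4*(4*(I*√2)) = 4*(4*I*√2) = 16*I*√2)
(-159 + I)*f(-32, 20) = (-159 + 808)*(16*I*√2) = 649*(16*I*√2) = 10384*I*√2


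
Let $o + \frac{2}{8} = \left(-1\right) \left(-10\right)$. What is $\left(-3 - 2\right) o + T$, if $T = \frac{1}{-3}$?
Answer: $- \frac{589}{12} \approx -49.083$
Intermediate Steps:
$o = \frac{39}{4}$ ($o = - \frac{1}{4} - -10 = - \frac{1}{4} + 10 = \frac{39}{4} \approx 9.75$)
$T = - \frac{1}{3} \approx -0.33333$
$\left(-3 - 2\right) o + T = \left(-3 - 2\right) \frac{39}{4} - \frac{1}{3} = \left(-5\right) \frac{39}{4} - \frac{1}{3} = - \frac{195}{4} - \frac{1}{3} = - \frac{589}{12}$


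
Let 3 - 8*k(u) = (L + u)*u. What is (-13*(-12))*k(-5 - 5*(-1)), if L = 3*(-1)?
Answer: 117/2 ≈ 58.500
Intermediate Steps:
L = -3
k(u) = 3/8 - u*(-3 + u)/8 (k(u) = 3/8 - (-3 + u)*u/8 = 3/8 - u*(-3 + u)/8)
(-13*(-12))*k(-5 - 5*(-1)) = (-13*(-12))*(3/8 - (-5 - 5*(-1))²/8 + 3*(-5 - 5*(-1))/8) = 156*(3/8 - (-5 + 5)²/8 + 3*(-5 + 5)/8) = 156*(3/8 - ⅛*0² + (3/8)*0) = 156*(3/8 - ⅛*0 + 0) = 156*(3/8 + 0 + 0) = 156*(3/8) = 117/2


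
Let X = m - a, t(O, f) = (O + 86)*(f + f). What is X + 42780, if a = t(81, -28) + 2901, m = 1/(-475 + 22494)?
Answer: 1084017390/22019 ≈ 49231.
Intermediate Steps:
t(O, f) = 2*f*(86 + O) (t(O, f) = (86 + O)*(2*f) = 2*f*(86 + O))
m = 1/22019 ≈ 4.5415e-5
a = -6451 (a = 2*(-28)*(86 + 81) + 2901 = 2*(-28)*167 + 2901 = -9352 + 2901 = -6451)
X = 142044570/22019 (X = 1/22019 - 1*(-6451) = 1/22019 + 6451 = 142044570/22019 ≈ 6451.0)
X + 42780 = 142044570/22019 + 42780 = 1084017390/22019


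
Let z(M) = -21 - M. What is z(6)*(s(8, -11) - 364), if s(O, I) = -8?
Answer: 10044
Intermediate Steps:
z(6)*(s(8, -11) - 364) = (-21 - 1*6)*(-8 - 364) = (-21 - 6)*(-372) = -27*(-372) = 10044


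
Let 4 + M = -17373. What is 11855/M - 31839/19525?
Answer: -784735178/339285925 ≈ -2.3129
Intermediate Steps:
M = -17377 (M = -4 - 17373 = -17377)
11855/M - 31839/19525 = 11855/(-17377) - 31839/19525 = 11855*(-1/17377) - 31839*1/19525 = -11855/17377 - 31839/19525 = -784735178/339285925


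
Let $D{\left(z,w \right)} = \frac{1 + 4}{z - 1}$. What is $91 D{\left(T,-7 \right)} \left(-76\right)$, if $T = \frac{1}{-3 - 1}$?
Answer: $27664$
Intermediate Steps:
$T = - \frac{1}{4}$ ($T = \frac{1}{-4} = - \frac{1}{4} \approx -0.25$)
$D{\left(z,w \right)} = \frac{5}{-1 + z}$
$91 D{\left(T,-7 \right)} \left(-76\right) = 91 \frac{5}{-1 - \frac{1}{4}} \left(-76\right) = 91 \frac{5}{- \frac{5}{4}} \left(-76\right) = 91 \cdot 5 \left(- \frac{4}{5}\right) \left(-76\right) = 91 \left(-4\right) \left(-76\right) = \left(-364\right) \left(-76\right) = 27664$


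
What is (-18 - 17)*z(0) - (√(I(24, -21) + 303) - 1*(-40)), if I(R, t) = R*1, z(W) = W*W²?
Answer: -40 - √327 ≈ -58.083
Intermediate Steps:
z(W) = W³
I(R, t) = R
(-18 - 17)*z(0) - (√(I(24, -21) + 303) - 1*(-40)) = (-18 - 17)*0³ - (√(24 + 303) - 1*(-40)) = -35*0 - (√327 + 40) = 0 - (40 + √327) = 0 + (-40 - √327) = -40 - √327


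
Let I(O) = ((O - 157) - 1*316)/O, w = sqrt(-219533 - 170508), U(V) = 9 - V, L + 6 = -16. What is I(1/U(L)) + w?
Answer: -14662 + I*sqrt(390041) ≈ -14662.0 + 624.53*I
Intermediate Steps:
L = -22 (L = -6 - 16 = -22)
w = I*sqrt(390041) (w = sqrt(-390041) = I*sqrt(390041) ≈ 624.53*I)
I(O) = (-473 + O)/O (I(O) = ((-157 + O) - 316)/O = (-473 + O)/O)
I(1/U(L)) + w = (-473 + 1/(9 - 1*(-22)))/(1/(9 - 1*(-22))) + I*sqrt(390041) = (-473 + 1/(9 + 22))/(1/(9 + 22)) + I*sqrt(390041) = (-473 + 1/31)/(1/31) + I*sqrt(390041) = 31*(-14662/31) + I*sqrt(390041) = -14662 + I*sqrt(390041)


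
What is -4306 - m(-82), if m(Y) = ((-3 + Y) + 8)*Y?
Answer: -10620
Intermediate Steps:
m(Y) = Y*(5 + Y) (m(Y) = (5 + Y)*Y = Y*(5 + Y))
-4306 - m(-82) = -4306 - (-82)*(5 - 82) = -4306 - (-82)*(-77) = -4306 - 1*6314 = -4306 - 6314 = -10620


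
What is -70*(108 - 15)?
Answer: -6510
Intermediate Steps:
-70*(108 - 15) = -70*93 = -6510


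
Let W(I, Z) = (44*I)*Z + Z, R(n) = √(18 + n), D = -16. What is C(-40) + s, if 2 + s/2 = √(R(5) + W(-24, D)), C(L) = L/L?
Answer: -3 + 2*√(16880 + √23) ≈ 256.88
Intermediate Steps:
C(L) = 1
W(I, Z) = Z + 44*I*Z (W(I, Z) = 44*I*Z + Z = Z + 44*I*Z)
s = -4 + 2*√(16880 + √23) (s = -4 + 2*√(√(18 + 5) - 16*(1 + 44*(-24))) = -4 + 2*√(√23 - 16*(1 - 1056)) = -4 + 2*√(√23 - 16*(-1055)) = -4 + 2*√(√23 + 16880) = -4 + 2*√(16880 + √23) ≈ 255.88)
C(-40) + s = 1 + (-4 + 2*√(16880 + √23)) = -3 + 2*√(16880 + √23)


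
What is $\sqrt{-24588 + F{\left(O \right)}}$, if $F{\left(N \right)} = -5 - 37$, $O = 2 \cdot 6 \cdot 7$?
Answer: $i \sqrt{24630} \approx 156.94 i$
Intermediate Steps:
$O = 84$ ($O = 12 \cdot 7 = 84$)
$F{\left(N \right)} = -42$
$\sqrt{-24588 + F{\left(O \right)}} = \sqrt{-24588 - 42} = \sqrt{-24630} = i \sqrt{24630}$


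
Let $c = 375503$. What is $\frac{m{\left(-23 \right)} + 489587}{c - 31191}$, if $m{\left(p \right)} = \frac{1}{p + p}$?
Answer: $\frac{22521001}{15838352} \approx 1.4219$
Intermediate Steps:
$m{\left(p \right)} = \frac{1}{2 p}$
$\frac{m{\left(-23 \right)} + 489587}{c - 31191} = \frac{\frac{1}{2 \left(-23\right)} + 489587}{375503 - 31191} = \frac{\frac{1}{2} \left(- \frac{1}{23}\right) + 489587}{344312} = \left(- \frac{1}{46} + 489587\right) \frac{1}{344312} = \frac{22521001}{46} \cdot \frac{1}{344312} = \frac{22521001}{15838352}$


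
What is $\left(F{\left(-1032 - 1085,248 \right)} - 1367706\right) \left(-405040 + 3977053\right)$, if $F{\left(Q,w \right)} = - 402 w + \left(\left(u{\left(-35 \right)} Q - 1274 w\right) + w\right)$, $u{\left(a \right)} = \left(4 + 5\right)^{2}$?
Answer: $-6981795885579$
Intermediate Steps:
$u{\left(a \right)} = 81$ ($u{\left(a \right)} = 9^{2} = 81$)
$F{\left(Q,w \right)} = - 1675 w + 81 Q$ ($F{\left(Q,w \right)} = - 402 w + \left(\left(81 Q - 1274 w\right) + w\right) = - 402 w + \left(\left(- 1274 w + 81 Q\right) + w\right) = - 402 w + \left(- 1273 w + 81 Q\right) = - 1675 w + 81 Q$)
$\left(F{\left(-1032 - 1085,248 \right)} - 1367706\right) \left(-405040 + 3977053\right) = \left(\left(\left(-1675\right) 248 + 81 \left(-1032 - 1085\right)\right) - 1367706\right) \left(-405040 + 3977053\right) = \left(\left(-415400 + 81 \left(-1032 - 1085\right)\right) - 1367706\right) 3572013 = \left(\left(-415400 + 81 \left(-2117\right)\right) - 1367706\right) 3572013 = \left(\left(-415400 - 171477\right) - 1367706\right) 3572013 = \left(-586877 - 1367706\right) 3572013 = \left(-1954583\right) 3572013 = -6981795885579$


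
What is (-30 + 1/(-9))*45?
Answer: -1355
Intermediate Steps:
(-30 + 1/(-9))*45 = (-30 - 1/9)*45 = -271/9*45 = -1355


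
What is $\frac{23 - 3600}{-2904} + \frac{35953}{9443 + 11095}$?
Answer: $\frac{29645323}{9940392} \approx 2.9823$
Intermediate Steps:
$\frac{23 - 3600}{-2904} + \frac{35953}{9443 + 11095} = \left(23 - 3600\right) \left(- \frac{1}{2904}\right) + \frac{35953}{20538} = \left(-3577\right) \left(- \frac{1}{2904}\right) + 35953 \cdot \frac{1}{20538} = \frac{3577}{2904} + \frac{35953}{20538} = \frac{29645323}{9940392}$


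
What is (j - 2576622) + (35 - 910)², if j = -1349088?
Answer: -3160085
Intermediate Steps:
(j - 2576622) + (35 - 910)² = (-1349088 - 2576622) + (35 - 910)² = -3925710 + (-875)² = -3925710 + 765625 = -3160085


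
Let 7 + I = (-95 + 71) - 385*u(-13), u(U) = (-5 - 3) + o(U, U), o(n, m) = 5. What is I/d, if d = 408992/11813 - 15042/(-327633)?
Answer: 725041563166/22362827847 ≈ 32.422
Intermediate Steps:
u(U) = -3 (u(U) = (-5 - 3) + 5 = -8 + 5 = -3)
I = 1124 (I = -7 + ((-95 + 71) - 385*(-3)) = -7 + (-24 + 1155) = -7 + 1131 = 1124)
d = 44725655694/1290109543 (d = 408992*(1/11813) - 15042*(-1/327633) = 408992/11813 + 5014/109211 = 44725655694/1290109543 ≈ 34.668)
I/d = 1124/(44725655694/1290109543) = 1124*(1290109543/44725655694) = 725041563166/22362827847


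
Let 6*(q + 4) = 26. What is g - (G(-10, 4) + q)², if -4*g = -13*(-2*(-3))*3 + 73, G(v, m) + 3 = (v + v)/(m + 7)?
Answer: 87713/4356 ≈ 20.136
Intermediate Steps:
q = ⅓ (q = -4 + (⅙)*26 = -4 + 13/3 = ⅓ ≈ 0.33333)
G(v, m) = -3 + 2*v/(7 + m) (G(v, m) = -3 + (v + v)/(m + 7) = -3 + (2*v)/(7 + m) = -3 + 2*v/(7 + m))
g = 161/4 (g = -(-13*(-2*(-3))*3 + 73)/4 = -(-78*3 + 73)/4 = -(-13*18 + 73)/4 = -(-234 + 73)/4 = -¼*(-161) = 161/4 ≈ 40.250)
g - (G(-10, 4) + q)² = 161/4 - ((-21 - 3*4 + 2*(-10))/(7 + 4) + ⅓)² = 161/4 - ((-21 - 12 - 20)/11 + ⅓)² = 161/4 - ((1/11)*(-53) + ⅓)² = 161/4 - (-53/11 + ⅓)² = 161/4 - (-148/33)² = 161/4 - 1*21904/1089 = 161/4 - 21904/1089 = 87713/4356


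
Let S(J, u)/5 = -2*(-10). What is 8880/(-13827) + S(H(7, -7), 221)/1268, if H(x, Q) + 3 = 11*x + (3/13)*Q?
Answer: -823095/1461053 ≈ -0.56336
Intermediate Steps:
H(x, Q) = -3 + 11*x + 3*Q/13 (H(x, Q) = -3 + (11*x + (3/13)*Q) = -3 + (11*x + (3*(1/13))*Q) = -3 + (11*x + 3*Q/13) = -3 + 11*x + 3*Q/13)
S(J, u) = 100 (S(J, u) = 5*(-2*(-10)) = 5*20 = 100)
8880/(-13827) + S(H(7, -7), 221)/1268 = 8880/(-13827) + 100/1268 = 8880*(-1/13827) + 100*(1/1268) = -2960/4609 + 25/317 = -823095/1461053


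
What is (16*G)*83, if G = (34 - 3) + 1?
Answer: 42496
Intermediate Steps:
G = 32 (G = 31 + 1 = 32)
(16*G)*83 = (16*32)*83 = 512*83 = 42496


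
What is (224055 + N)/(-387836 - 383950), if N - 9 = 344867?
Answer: -568931/771786 ≈ -0.73716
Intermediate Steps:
N = 344876 (N = 9 + 344867 = 344876)
(224055 + N)/(-387836 - 383950) = (224055 + 344876)/(-387836 - 383950) = 568931/(-771786) = 568931*(-1/771786) = -568931/771786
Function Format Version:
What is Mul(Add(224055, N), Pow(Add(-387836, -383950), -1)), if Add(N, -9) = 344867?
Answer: Rational(-568931, 771786) ≈ -0.73716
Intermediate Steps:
N = 344876 (N = Add(9, 344867) = 344876)
Mul(Add(224055, N), Pow(Add(-387836, -383950), -1)) = Mul(Add(224055, 344876), Pow(Add(-387836, -383950), -1)) = Mul(568931, Pow(-771786, -1)) = Mul(568931, Rational(-1, 771786)) = Rational(-568931, 771786)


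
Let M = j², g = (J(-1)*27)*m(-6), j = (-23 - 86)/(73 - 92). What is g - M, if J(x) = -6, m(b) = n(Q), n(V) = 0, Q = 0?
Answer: -11881/361 ≈ -32.911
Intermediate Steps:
m(b) = 0
j = 109/19 (j = -109/(-19) = -109*(-1/19) = 109/19 ≈ 5.7368)
g = 0 (g = -6*27*0 = -162*0 = 0)
M = 11881/361 (M = (109/19)² = 11881/361 ≈ 32.911)
g - M = 0 - 1*11881/361 = 0 - 11881/361 = -11881/361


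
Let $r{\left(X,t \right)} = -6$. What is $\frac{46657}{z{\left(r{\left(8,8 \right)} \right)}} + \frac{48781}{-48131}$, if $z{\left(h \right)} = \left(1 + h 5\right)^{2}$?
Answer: $\frac{2204623246}{40478171} \approx 54.464$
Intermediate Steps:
$z{\left(h \right)} = \left(1 + 5 h\right)^{2}$
$\frac{46657}{z{\left(r{\left(8,8 \right)} \right)}} + \frac{48781}{-48131} = \frac{46657}{\left(1 + 5 \left(-6\right)\right)^{2}} + \frac{48781}{-48131} = \frac{46657}{\left(1 - 30\right)^{2}} + 48781 \left(- \frac{1}{48131}\right) = \frac{46657}{\left(-29\right)^{2}} - \frac{48781}{48131} = \frac{46657}{841} - \frac{48781}{48131} = \frac{2204623246}{40478171}$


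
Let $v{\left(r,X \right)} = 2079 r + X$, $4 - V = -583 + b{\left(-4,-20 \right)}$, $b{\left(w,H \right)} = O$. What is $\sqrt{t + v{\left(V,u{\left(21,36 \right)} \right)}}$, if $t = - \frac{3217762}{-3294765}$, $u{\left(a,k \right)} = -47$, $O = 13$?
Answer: $\frac{\sqrt{1439315526738689245}}{1098255} \approx 1092.4$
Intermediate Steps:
$b{\left(w,H \right)} = 13$
$V = 574$ ($V = 4 - \left(-583 + 13\right) = 4 - -570 = 4 + 570 = 574$)
$t = \frac{3217762}{3294765}$ ($t = \left(-3217762\right) \left(- \frac{1}{3294765}\right) = \frac{3217762}{3294765} \approx 0.97663$)
$v{\left(r,X \right)} = X + 2079 r$
$\sqrt{t + v{\left(V,u{\left(21,36 \right)} \right)}} = \sqrt{\frac{3217762}{3294765} + \left(-47 + 2079 \cdot 574\right)} = \sqrt{\frac{3217762}{3294765} + \left(-47 + 1193346\right)} = \sqrt{\frac{3217762}{3294765} + 1193299} = \sqrt{\frac{3931642997497}{3294765}} = \frac{\sqrt{1439315526738689245}}{1098255}$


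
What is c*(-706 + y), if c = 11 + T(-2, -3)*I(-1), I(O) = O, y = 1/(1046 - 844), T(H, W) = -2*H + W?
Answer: -713055/101 ≈ -7060.0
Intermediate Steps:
T(H, W) = W - 2*H
y = 1/202 ≈ 0.0049505
c = 10 (c = 11 + (-3 - 2*(-2))*(-1) = 11 + (-3 + 4)*(-1) = 11 + 1*(-1) = 11 - 1 = 10)
c*(-706 + y) = 10*(-706 + 1/202) = 10*(-142611/202) = -713055/101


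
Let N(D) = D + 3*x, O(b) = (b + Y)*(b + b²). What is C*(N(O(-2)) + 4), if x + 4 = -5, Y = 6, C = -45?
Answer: 675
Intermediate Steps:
x = -9 (x = -4 - 5 = -9)
O(b) = (6 + b)*(b + b²) (O(b) = (b + 6)*(b + b²) = (6 + b)*(b + b²))
N(D) = -27 + D (N(D) = D + 3*(-9) = D - 27 = -27 + D)
C*(N(O(-2)) + 4) = -45*((-27 - 2*(6 + (-2)² + 7*(-2))) + 4) = -45*((-27 - 2*(6 + 4 - 14)) + 4) = -45*((-27 - 2*(-4)) + 4) = -45*((-27 + 8) + 4) = -45*(-19 + 4) = -45*(-15) = 675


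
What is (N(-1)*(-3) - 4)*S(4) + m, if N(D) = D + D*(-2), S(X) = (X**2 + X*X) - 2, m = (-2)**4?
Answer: -194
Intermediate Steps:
m = 16
S(X) = -2 + 2*X**2 (S(X) = (X**2 + X**2) - 2 = 2*X**2 - 2 = -2 + 2*X**2)
N(D) = -D (N(D) = D - 2*D = -D)
(N(-1)*(-3) - 4)*S(4) + m = (-1*(-1)*(-3) - 4)*(-2 + 2*4**2) + 16 = (1*(-3) - 4)*(-2 + 2*16) + 16 = (-3 - 4)*(-2 + 32) + 16 = -7*30 + 16 = -210 + 16 = -194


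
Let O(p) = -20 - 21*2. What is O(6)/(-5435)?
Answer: 62/5435 ≈ 0.011408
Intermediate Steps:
O(p) = -62 (O(p) = -20 - 1*42 = -20 - 42 = -62)
O(6)/(-5435) = -62/(-5435) = -62*(-1/5435) = 62/5435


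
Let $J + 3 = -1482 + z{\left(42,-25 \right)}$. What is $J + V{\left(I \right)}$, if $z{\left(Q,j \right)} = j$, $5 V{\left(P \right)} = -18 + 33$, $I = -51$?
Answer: $-1507$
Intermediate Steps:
$V{\left(P \right)} = 3$ ($V{\left(P \right)} = \frac{-18 + 33}{5} = \frac{1}{5} \cdot 15 = 3$)
$J = -1510$ ($J = -3 - 1507 = -1510$)
$J + V{\left(I \right)} = -1510 + 3 = -1507$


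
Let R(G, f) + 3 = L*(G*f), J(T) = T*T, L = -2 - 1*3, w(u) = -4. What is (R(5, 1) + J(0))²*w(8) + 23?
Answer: -3113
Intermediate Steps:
L = -5 (L = -2 - 3 = -5)
J(T) = T²
R(G, f) = -3 - 5*G*f
(R(5, 1) + J(0))²*w(8) + 23 = ((-3 - 5*5*1) + 0²)²*(-4) + 23 = ((-3 - 25) + 0)²*(-4) + 23 = (-28 + 0)²*(-4) + 23 = (-28)²*(-4) + 23 = 784*(-4) + 23 = -3136 + 23 = -3113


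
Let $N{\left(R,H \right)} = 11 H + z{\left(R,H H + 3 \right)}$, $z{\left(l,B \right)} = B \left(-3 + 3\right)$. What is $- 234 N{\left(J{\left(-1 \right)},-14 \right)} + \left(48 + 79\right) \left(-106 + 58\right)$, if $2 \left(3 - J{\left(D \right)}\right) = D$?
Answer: $29940$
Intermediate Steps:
$J{\left(D \right)} = 3 - \frac{D}{2}$
$z{\left(l,B \right)} = 0$ ($z{\left(l,B \right)} = B 0 = 0$)
$N{\left(R,H \right)} = 11 H$ ($N{\left(R,H \right)} = 11 H + 0 = 11 H$)
$- 234 N{\left(J{\left(-1 \right)},-14 \right)} + \left(48 + 79\right) \left(-106 + 58\right) = - 234 \cdot 11 \left(-14\right) + \left(48 + 79\right) \left(-106 + 58\right) = \left(-234\right) \left(-154\right) + 127 \left(-48\right) = 36036 - 6096 = 29940$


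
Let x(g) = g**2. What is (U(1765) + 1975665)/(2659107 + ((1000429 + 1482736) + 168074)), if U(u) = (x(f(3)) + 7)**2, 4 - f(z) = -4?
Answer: 990353/2655173 ≈ 0.37299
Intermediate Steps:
f(z) = 8 (f(z) = 4 - 1*(-4) = 4 + 4 = 8)
U(u) = 5041 (U(u) = (8**2 + 7)**2 = (64 + 7)**2 = 71**2 = 5041)
(U(1765) + 1975665)/(2659107 + ((1000429 + 1482736) + 168074)) = (5041 + 1975665)/(2659107 + ((1000429 + 1482736) + 168074)) = 1980706/(2659107 + (2483165 + 168074)) = 1980706/(2659107 + 2651239) = 1980706/5310346 = 1980706*(1/5310346) = 990353/2655173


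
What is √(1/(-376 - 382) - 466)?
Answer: I*√267747582/758 ≈ 21.587*I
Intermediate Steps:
√(1/(-376 - 382) - 466) = √(1/(-758) - 466) = √(-1/758 - 466) = √(-353229/758) = I*√267747582/758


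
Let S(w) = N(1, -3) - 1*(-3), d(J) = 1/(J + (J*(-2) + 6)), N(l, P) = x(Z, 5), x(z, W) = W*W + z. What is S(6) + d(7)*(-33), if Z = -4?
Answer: 57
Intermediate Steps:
x(z, W) = z + W**2 (x(z, W) = W**2 + z = z + W**2)
N(l, P) = 21 (N(l, P) = -4 + 5**2 = -4 + 25 = 21)
d(J) = 1/(6 - J) (d(J) = 1/(J + (-2*J + 6)) = 1/(J + (6 - 2*J)) = 1/(6 - J))
S(w) = 24 (S(w) = 21 - 1*(-3) = 21 + 3 = 24)
S(6) + d(7)*(-33) = 24 - 1/(-6 + 7)*(-33) = 24 - 1/1*(-33) = 24 - 1*1*(-33) = 24 - 1*(-33) = 24 + 33 = 57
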